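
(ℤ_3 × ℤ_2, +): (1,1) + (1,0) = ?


Operation: componentwise addition mod (3, 2)
(1,1) + (1,0) = ((a₁+b₁) mod 3, (a₂+b₂) mod 2) with a = (1,1), b = (1,0)

(1,1) + (1,0) = (2,1)


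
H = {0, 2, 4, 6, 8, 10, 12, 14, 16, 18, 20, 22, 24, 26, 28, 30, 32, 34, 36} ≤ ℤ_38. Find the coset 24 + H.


24 + H = {24 + h (mod 38) : h ∈ H}
24+0=24, 24+2=26, 24+4=28, 24+6=30, 24+8=32, 24+10=34, 24+12=36, 24+14=0, 24+16=2, 24+18=4, 24+20=6, 24+22=8, 24+24=10, 24+26=12, 24+28=14, 24+30=16, 24+32=18, 24+34=20, 24+36=22
24 + H = {0, 2, 4, 6, 8, 10, 12, 14, 16, 18, 20, 22, 24, 26, 28, 30, 32, 34, 36} = 0 + H

24 + H = {0, 2, 4, 6, 8, 10, 12, 14, 16, 18, 20, 22, 24, 26, 28, 30, 32, 34, 36}


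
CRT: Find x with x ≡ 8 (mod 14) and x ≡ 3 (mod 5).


m₁ = 14, m₂ = 5, gcd = 1, so CRT applies. M = m₁·m₂ = 70
Let M₁ = M/m₁ = 5, M₂ = M/m₂ = 14
Find y₁ ≡ M₁⁻¹ (mod m₁): 5⁻¹ ≡ 3 (mod 14)
Find y₂ ≡ M₂⁻¹ (mod m₂): 14⁻¹ ≡ 4 (mod 5)
x = a₁·M₁·y₁ + a₂·M₂·y₂ = 8·5·3 + 3·14·4 = 288
Reduce mod 70: x ≡ 8
Check: 8 mod 14 = 8 ✓, 8 mod 5 = 3 ✓

x ≡ 8 (mod 70)


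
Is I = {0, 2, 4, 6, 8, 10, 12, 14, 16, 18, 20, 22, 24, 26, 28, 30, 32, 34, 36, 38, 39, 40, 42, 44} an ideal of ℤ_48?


Check ideal conditions for I = {0, 2, 4, 6, 8, 10, 12, 14, 16, 18, 20, 22, 24, 26, 28, 30, 32, 34, 36, 38, 39, 40, 42, 44} in ℤ_48:
(1) I is an additive subgroup? No
(2) For r ∈ ℤ_48 and a ∈ I: r·a ∈ I? No  [counterexample: r=3, a=39, r·a mod 48 = 21 ∉ I]

No, I is not an ideal of ℤ_48


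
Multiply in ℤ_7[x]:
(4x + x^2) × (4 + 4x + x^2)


Expand and collect like terms; reduce coefficients mod 7:
x^0: 0·4 = 0 ≡ 0 (mod 7)
x^1: 0·4 + 4·4 = 16 ≡ 2 (mod 7)
x^2: 0·1 + 4·4 + 1·4 = 20 ≡ 6 (mod 7)
x^3: 4·1 + 1·4 = 8 ≡ 1 (mod 7)
x^4: 1·1 = 1 ≡ 1 (mod 7)
Result: 2x + 6x^2 + x^3 + x^4

f · g = 2x + 6x^2 + x^3 + x^4


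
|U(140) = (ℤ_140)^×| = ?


U(n) is the group of units mod n; |U(n)| = φ(n)
|U(140)| = φ(140) = 48

|U(140) = (ℤ_140)^×| = 48


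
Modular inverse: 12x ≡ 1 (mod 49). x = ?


Use the extended Euclidean algorithm to write 1 = 12·s + 49·t; then s mod 49 is the inverse.
Euclidean algorithm:
  12 = 0·49 + 12
  49 = 4·12 + 1
  12 = 12·1 + 0
gcd(12,49) = 1
Back-substitution gives: 12·(-4) + 49·(1) = 1
So 12⁻¹ ≡ -4 ≡ 45 (mod 49)
Check: 12 × 45 = 540 ≡ 1 (mod 49) ✓

12⁻¹ ≡ 45 (mod 49)


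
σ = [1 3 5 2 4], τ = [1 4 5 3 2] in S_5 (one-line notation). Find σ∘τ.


σ∘τ: apply τ first, then σ
1 →τ 1 →σ 1
2 →τ 4 →σ 2
3 →τ 5 →σ 4
4 →τ 3 →σ 5
5 →τ 2 →σ 3

σ∘τ = [1 2 4 5 3]


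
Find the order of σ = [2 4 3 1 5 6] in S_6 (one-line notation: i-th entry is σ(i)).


Cycle decomposition: (1 2 4)
Cycle lengths: 3
Order = lcm(3) = 3

ord(σ) = 3


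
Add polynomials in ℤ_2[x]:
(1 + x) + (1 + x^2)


Add coefficients mod 2:
x^0: 1 + 1 = 0 (mod 2)
x^1: 1 + 0 = 1 (mod 2)
x^2: 0 + 1 = 1 (mod 2)
Result: x + x^2

f + g = x + x^2


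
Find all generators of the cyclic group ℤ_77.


g generates ℤ_n iff gcd(g,n) = 1
Prime factors of 77: 7, 11
Generators are g ∈ {1,...,76} not divisible by any of these primes.
Generators: {1, 2, 3, 4, 5, 6, 8, 9, 10, 12, 13, 15, 16, 17, 18, 19, 20, 23, 24, 25, 26, 27, 29, 30, 31, 32, 34, 36, 37, 38, 39, 40, 41, 43, 45, 46, 47, 48, 50, 51, 52, 53, 54, 57, 58, 59, 60, 61, 62, 64, 65, 67, 68, 69, 71, 72, 73, 74, 75, 76}
Number of generators = φ(77) = 60

Generators of ℤ_77 = {1, 2, 3, 4, 5, 6, 8, 9, 10, 12, 13, 15, 16, 17, 18, 19, 20, 23, 24, 25, 26, 27, 29, 30, 31, 32, 34, 36, 37, 38, 39, 40, 41, 43, 45, 46, 47, 48, 50, 51, 52, 53, 54, 57, 58, 59, 60, 61, 62, 64, 65, 67, 68, 69, 71, 72, 73, 74, 75, 76}


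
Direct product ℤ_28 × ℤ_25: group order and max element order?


|ℤ_28 × ℤ_25| = 28 × 25 = 700
Max element order = lcm(28,25) = 700
Cyclic? Yes (gcd=1)

|ℤ_28×ℤ_25| = 700, max element order = 700


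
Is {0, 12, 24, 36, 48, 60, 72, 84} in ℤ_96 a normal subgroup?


H = {0, 12, 24, 36, 48, 60, 72, 84} in ℤ_96
ℤ_96 is abelian; every subgroup of an abelian group is normal

Yes, normal subgroup


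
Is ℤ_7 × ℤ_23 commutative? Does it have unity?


Direct product ring; commutative with unity (1,1); but (1,0)·(0,1) = (0,0) gives zero divisors, so not an integral domain
Commutative: Yes
Integral domain: No
Has unity: Yes

ℤ_7 × ℤ_23: Commutative=Yes, Unity=Yes


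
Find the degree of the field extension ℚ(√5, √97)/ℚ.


[ℚ(√5,√97):ℚ] = [ℚ(√5,√97):ℚ(√5)]·[ℚ(√5):ℚ] = 2·2 = 4

[ℚ(√5, √97)/ℚ] = 4


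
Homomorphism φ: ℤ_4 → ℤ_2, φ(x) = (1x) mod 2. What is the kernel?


Kernel = preimage of identity
ker(φ) = {x ∈ ℤ_4 : 1x ≡ 0 (mod 2)}. Since 2 | 4, φ is well-defined. The kernel is the cyclic subgroup ⟨2⟩ of ℤ_4 (order 2), i.e. {0, 2}

ker(φ) = {0, 2}


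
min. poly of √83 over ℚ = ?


√83 satisfies x² - 83 = 0, irreducible over ℚ since 83 is squarefree

Minimal polynomial: x² - 83


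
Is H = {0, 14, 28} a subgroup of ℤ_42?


Subgroup test for H = {0, 14, 28} in (ℤ_42, +):
(1) 0 ∈ H? Yes
(2) Closure: for all a,b ∈ H, (a+b) mod 42 ∈ H? Yes
(3) Inverses: for all a ∈ H, -a mod 42 ∈ H? Yes

Yes, H is a subgroup of ℤ_42


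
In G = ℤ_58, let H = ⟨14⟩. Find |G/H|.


|⟨14⟩| = n / gcd(14, 58) = 58 / 2 = 29
H is normal (ℤ_58 is abelian).
|G/H| = |G| / |H| = 58 / 29 = 2

|G/H| = 2


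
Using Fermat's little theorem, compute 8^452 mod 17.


Fermat's little theorem: if p is prime and gcd(a,p)=1, then a^(p-1) ≡ 1 (mod p)
p = 17 is prime, gcd(8,17) = 1
Reduce exponent: 452 mod 16 = 4
So 8^452 ≡ 8^4 (mod 17)
8^4 mod 17 = 16

8^452 ≡ 16 (mod 17)


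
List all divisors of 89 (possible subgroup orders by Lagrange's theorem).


Lagrange's theorem: |H| divides |G|
|G| = 89
Divisors of 89: 1, 89

Possible subgroup orders: {1, 89}


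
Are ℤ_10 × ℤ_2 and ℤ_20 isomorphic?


Comparing ℤ_10 × ℤ_2 and ℤ_20:
gcd(10,2) = 2 ≠ 1. Max element order in ℤ_10×ℤ_2 is lcm(10,2) = 10 < 20, so it has no element of order 20

No, ℤ_10 × ℤ_2 ≇ ℤ_20


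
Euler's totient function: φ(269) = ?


Factor n: 269 = 269
φ(n) = n · ∏(1 - 1/p) over distinct primes p | n
φ(269) = 269 · (1 - 1/269) = 268

φ(269) = 268


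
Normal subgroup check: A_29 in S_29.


H = A_29 in S_29
A_29 has index 2 in S_29, and every subgroup of index 2 is normal

Yes, normal subgroup


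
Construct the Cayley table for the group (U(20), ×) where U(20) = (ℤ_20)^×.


Elements: {1, 3, 7, 9, 11, 13, 17, 19}
Operation: multiplication mod 20
Entry (a, b) = (a × b) mod 20

Cayley table:
   |  1 |  3 |  7 |  9 | 11 | 13 | 17 | 19
 1 |  1 |  3 |  7 |  9 | 11 | 13 | 17 | 19
 3 |  3 |  9 |  1 |  7 | 13 | 19 | 11 | 17
 7 |  7 |  1 |  9 |  3 | 17 | 11 | 19 | 13
 9 |  9 |  7 |  3 |  1 | 19 | 17 | 13 | 11
11 | 11 | 13 | 17 | 19 |  1 |  3 |  7 |  9
13 | 13 | 19 | 11 | 17 |  3 |  9 |  1 |  7
17 | 17 | 11 | 19 | 13 |  7 |  1 |  9 |  3
19 | 19 | 17 | 13 | 11 |  9 |  7 |  3 |  1


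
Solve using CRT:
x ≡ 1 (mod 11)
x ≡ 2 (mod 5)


m₁ = 11, m₂ = 5, gcd = 1, so CRT applies. M = m₁·m₂ = 55
Let M₁ = M/m₁ = 5, M₂ = M/m₂ = 11
Find y₁ ≡ M₁⁻¹ (mod m₁): 5⁻¹ ≡ 9 (mod 11)
Find y₂ ≡ M₂⁻¹ (mod m₂): 11⁻¹ ≡ 1 (mod 5)
x = a₁·M₁·y₁ + a₂·M₂·y₂ = 1·5·9 + 2·11·1 = 67
Reduce mod 55: x ≡ 12
Check: 12 mod 11 = 1 ✓, 12 mod 5 = 2 ✓

x ≡ 12 (mod 55)


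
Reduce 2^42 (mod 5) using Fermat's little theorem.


Fermat's little theorem: if p is prime and gcd(a,p)=1, then a^(p-1) ≡ 1 (mod p)
p = 5 is prime, gcd(2,5) = 1
Reduce exponent: 42 mod 4 = 2
So 2^42 ≡ 2^2 (mod 5)
2^2 mod 5 = 4

2^42 ≡ 4 (mod 5)


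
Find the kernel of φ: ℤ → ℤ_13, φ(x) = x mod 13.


Kernel = preimage of identity
ker(φ) = {x ∈ ℤ : x ≡ 0 (mod 13)} = 13ℤ = {0, ±13, ±26, ...}

ker(φ) = 13ℤ


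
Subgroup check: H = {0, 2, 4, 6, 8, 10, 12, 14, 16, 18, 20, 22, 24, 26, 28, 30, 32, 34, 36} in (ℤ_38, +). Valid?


Subgroup test for H = {0, 2, 4, 6, 8, 10, 12, 14, 16, 18, 20, 22, 24, 26, 28, 30, 32, 34, 36} in (ℤ_38, +):
(1) 0 ∈ H? Yes
(2) Closure: for all a,b ∈ H, (a+b) mod 38 ∈ H? Yes
(3) Inverses: for all a ∈ H, -a mod 38 ∈ H? Yes

Yes, H is a subgroup of ℤ_38


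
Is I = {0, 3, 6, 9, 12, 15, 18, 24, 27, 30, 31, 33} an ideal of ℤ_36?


Check ideal conditions for I = {0, 3, 6, 9, 12, 15, 18, 24, 27, 30, 31, 33} in ℤ_36:
(1) I is an additive subgroup? No
(2) For r ∈ ℤ_36 and a ∈ I: r·a ∈ I? No  [counterexample: r=2, a=31, r·a mod 36 = 26 ∉ I]

No, I is not an ideal of ℤ_36


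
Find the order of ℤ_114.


ℤ_n has n elements.

|ℤ_114| = 114


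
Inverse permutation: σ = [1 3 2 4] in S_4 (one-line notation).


To find σ⁻¹, swap domain and range:
σ(1) = 1 → σ⁻¹(1) = 1
σ(2) = 3 → σ⁻¹(3) = 2
σ(3) = 2 → σ⁻¹(2) = 3
σ(4) = 4 → σ⁻¹(4) = 4

σ⁻¹ = [1 3 2 4]


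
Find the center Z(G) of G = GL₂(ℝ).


Z(G) = {g ∈ G | gx = xg for all x ∈ G}
Only scalar multiples of the identity commute with all invertible matrices

Z(GL₂(ℝ)) = {aI : a ∈ ℝ, a ≠ 0}


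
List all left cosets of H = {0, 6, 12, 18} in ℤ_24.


H = {0, 6, 12, 18}, |H| = 4
Number of cosets = |G|/|H| = 24/4 = 6
0 + H = {0, 6, 12, 18}
1 + H = {1, 7, 13, 19}
2 + H = {2, 8, 14, 20}
3 + H = {3, 9, 15, 21}
4 + H = {4, 10, 16, 22}
5 + H = {5, 11, 17, 23}

Cosets: 0+H={0,6,12,18}; 1+H={1,7,13,19}; 2+H={2,8,14,20}; 3+H={3,9,15,21}; 4+H={4,10,16,22}; 5+H={5,11,17,23}


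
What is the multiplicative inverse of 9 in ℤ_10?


Use the extended Euclidean algorithm to write 1 = 9·s + 10·t; then s mod 10 is the inverse.
Euclidean algorithm:
  9 = 0·10 + 9
  10 = 1·9 + 1
  9 = 9·1 + 0
gcd(9,10) = 1
Back-substitution gives: 9·(-1) + 10·(1) = 1
So 9⁻¹ ≡ -1 ≡ 9 (mod 10)
Check: 9 × 9 = 81 ≡ 1 (mod 10) ✓

9⁻¹ ≡ 9 (mod 10)


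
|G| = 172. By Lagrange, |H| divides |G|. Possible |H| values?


Lagrange's theorem: |H| divides |G|
|G| = 172
Divisors of 172: 1, 2, 4, 43, 86, 172

Possible subgroup orders: {1, 2, 4, 43, 86, 172}


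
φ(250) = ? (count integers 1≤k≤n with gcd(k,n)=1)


Factor n: 250 = 2 × 5^3
φ(n) = n · ∏(1 - 1/p) over distinct primes p | n
φ(250) = 250 · (1 - 1/2) · (1 - 1/5) = 100

φ(250) = 100


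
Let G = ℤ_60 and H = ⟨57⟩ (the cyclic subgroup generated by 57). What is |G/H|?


|⟨57⟩| = n / gcd(57, 60) = 60 / 3 = 20
H is normal (ℤ_60 is abelian).
|G/H| = |G| / |H| = 60 / 20 = 3

|G/H| = 3


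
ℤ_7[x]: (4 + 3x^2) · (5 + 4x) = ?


Expand and collect like terms; reduce coefficients mod 7:
x^0: 4·5 = 20 ≡ 6 (mod 7)
x^1: 4·4 + 0·5 = 16 ≡ 2 (mod 7)
x^2: 0·4 + 3·5 = 15 ≡ 1 (mod 7)
x^3: 3·4 = 12 ≡ 5 (mod 7)
Result: 6 + 2x + x^2 + 5x^3

f · g = 6 + 2x + x^2 + 5x^3


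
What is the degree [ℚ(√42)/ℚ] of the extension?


√42 has minimal polynomial x² - 42 (irreducible over ℚ since 42 is squarefree)

[ℚ(√42)/ℚ] = 2


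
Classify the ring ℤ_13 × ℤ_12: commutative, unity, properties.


Direct product ring; commutative with unity (1,1); but (1,0)·(0,1) = (0,0) gives zero divisors, so not an integral domain
Commutative: Yes
Integral domain: No
Has unity: Yes

ℤ_13 × ℤ_12: Commutative=Yes, Unity=Yes


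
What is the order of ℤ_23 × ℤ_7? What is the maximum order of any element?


|ℤ_23 × ℤ_7| = 23 × 7 = 161
Max element order = lcm(23,7) = 161
Cyclic? Yes (gcd=1)

|ℤ_23×ℤ_7| = 161, max element order = 161


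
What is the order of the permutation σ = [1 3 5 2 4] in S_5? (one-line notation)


Cycle decomposition: (2 3 5 4)
Cycle lengths: 4
Order = lcm(4) = 4

ord(σ) = 4


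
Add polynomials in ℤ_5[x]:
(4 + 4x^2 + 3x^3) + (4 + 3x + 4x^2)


Add coefficients mod 5:
x^0: 4 + 4 = 3 (mod 5)
x^1: 0 + 3 = 3 (mod 5)
x^2: 4 + 4 = 3 (mod 5)
x^3: 3 + 0 = 3 (mod 5)
Result: 3 + 3x + 3x^2 + 3x^3

f + g = 3 + 3x + 3x^2 + 3x^3


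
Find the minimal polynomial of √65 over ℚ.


√65 satisfies x² - 65 = 0, irreducible over ℚ since 65 is squarefree

Minimal polynomial: x² - 65


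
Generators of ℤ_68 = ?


g generates ℤ_n iff gcd(g,n) = 1
Prime factors of 68: 2, 17
Generators are g ∈ {1,...,67} not divisible by any of these primes.
Generators: {1, 3, 5, 7, 9, 11, 13, 15, 19, 21, 23, 25, 27, 29, 31, 33, 35, 37, 39, 41, 43, 45, 47, 49, 53, 55, 57, 59, 61, 63, 65, 67}
Number of generators = φ(68) = 32

Generators of ℤ_68 = {1, 3, 5, 7, 9, 11, 13, 15, 19, 21, 23, 25, 27, 29, 31, 33, 35, 37, 39, 41, 43, 45, 47, 49, 53, 55, 57, 59, 61, 63, 65, 67}


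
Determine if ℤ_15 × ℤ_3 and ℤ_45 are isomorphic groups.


Comparing ℤ_15 × ℤ_3 and ℤ_45:
gcd(15,3) = 3 ≠ 1. Max element order in ℤ_15×ℤ_3 is lcm(15,3) = 15 < 45, so it has no element of order 45

No, ℤ_15 × ℤ_3 ≇ ℤ_45


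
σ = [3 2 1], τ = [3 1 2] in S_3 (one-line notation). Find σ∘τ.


σ∘τ: apply τ first, then σ
1 →τ 3 →σ 1
2 →τ 1 →σ 3
3 →τ 2 →σ 2

σ∘τ = [1 3 2]


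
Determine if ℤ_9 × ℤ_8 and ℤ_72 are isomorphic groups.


Comparing ℤ_9 × ℤ_8 and ℤ_72:
gcd(9,8) = 1, so ℤ_9 × ℤ_8 ≅ ℤ_72 (CRT)

Yes, ℤ_9 × ℤ_8 ≅ ℤ_72


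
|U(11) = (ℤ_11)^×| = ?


U(n) is the group of units mod n; |U(n)| = φ(n)
|U(11)| = φ(11) = 10

|U(11) = (ℤ_11)^×| = 10


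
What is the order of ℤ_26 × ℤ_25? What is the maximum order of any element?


|ℤ_26 × ℤ_25| = 26 × 25 = 650
Max element order = lcm(26,25) = 650
Cyclic? Yes (gcd=1)

|ℤ_26×ℤ_25| = 650, max element order = 650


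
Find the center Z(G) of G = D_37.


Z(G) = {g ∈ G | gx = xg for all x ∈ G}
For odd n, Z(D_n) = {e}: no nontrivial rotation commutes with all reflections

Z(D_37) = {e}


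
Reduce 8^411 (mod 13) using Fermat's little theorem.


Fermat's little theorem: if p is prime and gcd(a,p)=1, then a^(p-1) ≡ 1 (mod p)
p = 13 is prime, gcd(8,13) = 1
Reduce exponent: 411 mod 12 = 3
So 8^411 ≡ 8^3 (mod 13)
8^3 mod 13 = 5

8^411 ≡ 5 (mod 13)


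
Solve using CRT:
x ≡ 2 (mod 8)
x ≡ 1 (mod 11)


m₁ = 8, m₂ = 11, gcd = 1, so CRT applies. M = m₁·m₂ = 88
Let M₁ = M/m₁ = 11, M₂ = M/m₂ = 8
Find y₁ ≡ M₁⁻¹ (mod m₁): 11⁻¹ ≡ 3 (mod 8)
Find y₂ ≡ M₂⁻¹ (mod m₂): 8⁻¹ ≡ 7 (mod 11)
x = a₁·M₁·y₁ + a₂·M₂·y₂ = 2·11·3 + 1·8·7 = 122
Reduce mod 88: x ≡ 34
Check: 34 mod 8 = 2 ✓, 34 mod 11 = 1 ✓

x ≡ 34 (mod 88)


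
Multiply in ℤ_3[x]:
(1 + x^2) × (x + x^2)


Expand and collect like terms; reduce coefficients mod 3:
x^0: 1·0 = 0 ≡ 0 (mod 3)
x^1: 1·1 + 0·0 = 1 ≡ 1 (mod 3)
x^2: 1·1 + 0·1 + 1·0 = 1 ≡ 1 (mod 3)
x^3: 0·1 + 1·1 = 1 ≡ 1 (mod 3)
x^4: 1·1 = 1 ≡ 1 (mod 3)
Result: x + x^2 + x^3 + x^4

f · g = x + x^2 + x^3 + x^4


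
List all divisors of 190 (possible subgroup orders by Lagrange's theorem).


Lagrange's theorem: |H| divides |G|
|G| = 190
Divisors of 190: 1, 2, 5, 10, 19, 38, 95, 190

Possible subgroup orders: {1, 2, 5, 10, 19, 38, 95, 190}


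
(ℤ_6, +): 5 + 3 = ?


Operation: addition mod 6
5 + 3 = (a + b) mod 6 with a = 5, b = 3

5 + 3 = 2


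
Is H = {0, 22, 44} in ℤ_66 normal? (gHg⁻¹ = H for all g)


H = {0, 22, 44} in ℤ_66
ℤ_66 is abelian; every subgroup of an abelian group is normal

Yes, normal subgroup


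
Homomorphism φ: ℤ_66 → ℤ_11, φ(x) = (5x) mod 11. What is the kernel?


Kernel = preimage of identity
ker(φ) = {x ∈ ℤ_66 : 5x ≡ 0 (mod 11)}. Since 11 | 66, φ is well-defined. The kernel is the cyclic subgroup ⟨11⟩ of ℤ_66 (order 6), i.e. {0, 11, 22, 33, 44, 55}

ker(φ) = {0, 11, 22, 33, 44, 55}


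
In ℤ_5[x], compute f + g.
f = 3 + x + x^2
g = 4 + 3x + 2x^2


Add coefficients mod 5:
x^0: 3 + 4 = 2 (mod 5)
x^1: 1 + 3 = 4 (mod 5)
x^2: 1 + 2 = 3 (mod 5)
Result: 2 + 4x + 3x^2

f + g = 2 + 4x + 3x^2


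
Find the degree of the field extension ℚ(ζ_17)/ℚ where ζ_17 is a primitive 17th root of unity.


[ℚ(ζ_n):ℚ] = deg Φ_n(x) = φ(n). Here φ(17) = 16

[ℚ(ζ_17)/ℚ where ζ_17 is a primitive 17th root of unity] = 16


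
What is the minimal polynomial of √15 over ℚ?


√15 satisfies x² - 15 = 0, irreducible over ℚ since 15 is squarefree

Minimal polynomial: x² - 15


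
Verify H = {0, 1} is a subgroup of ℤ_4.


Subgroup test for H = {0, 1} in (ℤ_4, +):
(1) 0 ∈ H? Yes
(2) Closure: for all a,b ∈ H, (a+b) mod 4 ∈ H? No  [counterexample: 1 + 1 = 2 ∉ H]
(3) Inverses: for all a ∈ H, -a mod 4 ∈ H? No

No, H is not a subgroup of ℤ_4


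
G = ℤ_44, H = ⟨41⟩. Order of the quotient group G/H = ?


|⟨41⟩| = n / gcd(41, 44) = 44 / 1 = 44
H is normal (ℤ_44 is abelian).
|G/H| = |G| / |H| = 44 / 44 = 1

|G/H| = 1


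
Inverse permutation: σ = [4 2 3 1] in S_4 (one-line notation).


To find σ⁻¹, swap domain and range:
σ(1) = 4 → σ⁻¹(4) = 1
σ(2) = 2 → σ⁻¹(2) = 2
σ(3) = 3 → σ⁻¹(3) = 3
σ(4) = 1 → σ⁻¹(1) = 4

σ⁻¹ = [4 2 3 1]


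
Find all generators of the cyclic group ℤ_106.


g generates ℤ_n iff gcd(g,n) = 1
Prime factors of 106: 2, 53
Generators are g ∈ {1,...,105} not divisible by any of these primes.
Generators: {1, 3, 5, 7, 9, 11, 13, 15, 17, 19, 21, 23, 25, 27, 29, 31, 33, 35, 37, 39, 41, 43, 45, 47, 49, 51, 55, 57, 59, 61, 63, 65, 67, 69, 71, 73, 75, 77, 79, 81, 83, 85, 87, 89, 91, 93, 95, 97, 99, 101, 103, 105}
Number of generators = φ(106) = 52

Generators of ℤ_106 = {1, 3, 5, 7, 9, 11, 13, 15, 17, 19, 21, 23, 25, 27, 29, 31, 33, 35, 37, 39, 41, 43, 45, 47, 49, 51, 55, 57, 59, 61, 63, 65, 67, 69, 71, 73, 75, 77, 79, 81, 83, 85, 87, 89, 91, 93, 95, 97, 99, 101, 103, 105}


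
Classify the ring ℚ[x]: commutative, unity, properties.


Polynomial ring over ℚ (an integral domain) is a commutative integral domain with unity 1
Commutative: Yes
Integral domain: Yes
Has unity: Yes

ℚ[x]: Commutative=Yes, Unity=Yes


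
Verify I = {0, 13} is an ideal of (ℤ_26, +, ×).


Check ideal conditions for I = {0, 13} in ℤ_26:
(1) I is an additive subgroup? Yes
(2) For r ∈ ℤ_26 and a ∈ I: r·a ∈ I? Yes

Yes, I is an ideal of ℤ_26


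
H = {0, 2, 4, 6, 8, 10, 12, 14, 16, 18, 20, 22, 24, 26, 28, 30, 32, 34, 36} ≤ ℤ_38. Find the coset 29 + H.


29 + H = {29 + h (mod 38) : h ∈ H}
29+0=29, 29+2=31, 29+4=33, 29+6=35, 29+8=37, 29+10=1, 29+12=3, 29+14=5, 29+16=7, 29+18=9, 29+20=11, 29+22=13, 29+24=15, 29+26=17, 29+28=19, 29+30=21, 29+32=23, 29+34=25, 29+36=27
29 + H = {1, 3, 5, 7, 9, 11, 13, 15, 17, 19, 21, 23, 25, 27, 29, 31, 33, 35, 37} = 1 + H

29 + H = {1, 3, 5, 7, 9, 11, 13, 15, 17, 19, 21, 23, 25, 27, 29, 31, 33, 35, 37}


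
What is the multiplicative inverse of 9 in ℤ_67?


Use the extended Euclidean algorithm to write 1 = 9·s + 67·t; then s mod 67 is the inverse.
Euclidean algorithm:
  9 = 0·67 + 9
  67 = 7·9 + 4
  9 = 2·4 + 1
  4 = 4·1 + 0
gcd(9,67) = 1
Back-substitution gives: 9·(15) + 67·(-2) = 1
So 9⁻¹ ≡ 15 ≡ 15 (mod 67)
Check: 9 × 15 = 135 ≡ 1 (mod 67) ✓

9⁻¹ ≡ 15 (mod 67)


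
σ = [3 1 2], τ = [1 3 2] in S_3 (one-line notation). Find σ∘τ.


σ∘τ: apply τ first, then σ
1 →τ 1 →σ 3
2 →τ 3 →σ 2
3 →τ 2 →σ 1

σ∘τ = [3 2 1]


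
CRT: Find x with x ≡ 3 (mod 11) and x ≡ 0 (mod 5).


m₁ = 11, m₂ = 5, gcd = 1, so CRT applies. M = m₁·m₂ = 55
Let M₁ = M/m₁ = 5, M₂ = M/m₂ = 11
Find y₁ ≡ M₁⁻¹ (mod m₁): 5⁻¹ ≡ 9 (mod 11)
Find y₂ ≡ M₂⁻¹ (mod m₂): 11⁻¹ ≡ 1 (mod 5)
x = a₁·M₁·y₁ + a₂·M₂·y₂ = 3·5·9 + 0·11·1 = 135
Reduce mod 55: x ≡ 25
Check: 25 mod 11 = 3 ✓, 25 mod 5 = 0 ✓

x ≡ 25 (mod 55)


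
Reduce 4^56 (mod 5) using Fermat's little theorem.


Fermat's little theorem: if p is prime and gcd(a,p)=1, then a^(p-1) ≡ 1 (mod p)
p = 5 is prime, gcd(4,5) = 1
Reduce exponent: 56 mod 4 = 0
So 4^56 ≡ 4^0 (mod 5)
4^0 = 1

4^56 ≡ 1 (mod 5)


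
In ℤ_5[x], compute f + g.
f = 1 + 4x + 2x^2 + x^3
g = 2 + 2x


Add coefficients mod 5:
x^0: 1 + 2 = 3 (mod 5)
x^1: 4 + 2 = 1 (mod 5)
x^2: 2 + 0 = 2 (mod 5)
x^3: 1 + 0 = 1 (mod 5)
Result: 3 + x + 2x^2 + x^3

f + g = 3 + x + 2x^2 + x^3


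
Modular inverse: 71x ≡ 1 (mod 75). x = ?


Use the extended Euclidean algorithm to write 1 = 71·s + 75·t; then s mod 75 is the inverse.
Euclidean algorithm:
  71 = 0·75 + 71
  75 = 1·71 + 4
  71 = 17·4 + 3
  4 = 1·3 + 1
  3 = 3·1 + 0
gcd(71,75) = 1
Back-substitution gives: 71·(-19) + 75·(18) = 1
So 71⁻¹ ≡ -19 ≡ 56 (mod 75)
Check: 71 × 56 = 3976 ≡ 1 (mod 75) ✓

71⁻¹ ≡ 56 (mod 75)


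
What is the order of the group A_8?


|A_n| = n!/2 (even permutations)
|A_8| = 8!/2 = 40320/2 = 20160

|A_8| = 20160


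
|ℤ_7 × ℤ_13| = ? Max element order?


|ℤ_7 × ℤ_13| = 7 × 13 = 91
Max element order = lcm(7,13) = 91
Cyclic? Yes (gcd=1)

|ℤ_7×ℤ_13| = 91, max element order = 91


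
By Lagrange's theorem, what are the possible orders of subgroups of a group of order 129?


Lagrange's theorem: |H| divides |G|
|G| = 129
Divisors of 129: 1, 3, 43, 129

Possible subgroup orders: {1, 3, 43, 129}


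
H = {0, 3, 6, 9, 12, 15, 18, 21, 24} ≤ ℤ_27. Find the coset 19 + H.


19 + H = {19 + h (mod 27) : h ∈ H}
19+0=19, 19+3=22, 19+6=25, 19+9=1, 19+12=4, 19+15=7, 19+18=10, 19+21=13, 19+24=16
19 + H = {1, 4, 7, 10, 13, 16, 19, 22, 25} = 1 + H

19 + H = {1, 4, 7, 10, 13, 16, 19, 22, 25}


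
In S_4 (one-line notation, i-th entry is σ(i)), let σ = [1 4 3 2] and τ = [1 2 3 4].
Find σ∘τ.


σ∘τ: apply τ first, then σ
1 →τ 1 →σ 1
2 →τ 2 →σ 4
3 →τ 3 →σ 3
4 →τ 4 →σ 2

σ∘τ = [1 4 3 2]


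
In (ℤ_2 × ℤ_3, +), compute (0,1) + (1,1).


Operation: componentwise addition mod (2, 3)
(0,1) + (1,1) = ((a₁+b₁) mod 2, (a₂+b₂) mod 3) with a = (0,1), b = (1,1)

(0,1) + (1,1) = (1,2)


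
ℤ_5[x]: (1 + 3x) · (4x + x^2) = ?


Expand and collect like terms; reduce coefficients mod 5:
x^0: 1·0 = 0 ≡ 0 (mod 5)
x^1: 1·4 + 3·0 = 4 ≡ 4 (mod 5)
x^2: 1·1 + 3·4 = 13 ≡ 3 (mod 5)
x^3: 3·1 = 3 ≡ 3 (mod 5)
Result: 4x + 3x^2 + 3x^3

f · g = 4x + 3x^2 + 3x^3


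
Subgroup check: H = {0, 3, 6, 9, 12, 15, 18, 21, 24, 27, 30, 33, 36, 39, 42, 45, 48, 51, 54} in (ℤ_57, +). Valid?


Subgroup test for H = {0, 3, 6, 9, 12, 15, 18, 21, 24, 27, 30, 33, 36, 39, 42, 45, 48, 51, 54} in (ℤ_57, +):
(1) 0 ∈ H? Yes
(2) Closure: for all a,b ∈ H, (a+b) mod 57 ∈ H? Yes
(3) Inverses: for all a ∈ H, -a mod 57 ∈ H? Yes

Yes, H is a subgroup of ℤ_57


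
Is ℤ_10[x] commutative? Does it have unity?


ℤ_10 has zero divisors (2·5 ≡ 0), and these lift to constant zero divisors in ℤ_10[x]; so not an integral domain
Commutative: Yes
Integral domain: No
Has unity: Yes

ℤ_10[x]: Commutative=Yes, Unity=Yes


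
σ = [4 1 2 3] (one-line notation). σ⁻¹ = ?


To find σ⁻¹, swap domain and range:
σ(1) = 4 → σ⁻¹(4) = 1
σ(2) = 1 → σ⁻¹(1) = 2
σ(3) = 2 → σ⁻¹(2) = 3
σ(4) = 3 → σ⁻¹(3) = 4

σ⁻¹ = [2 3 4 1]


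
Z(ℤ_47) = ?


Z(G) = {g ∈ G | gx = xg for all x ∈ G}
ℤ_47 is abelian, so Z(G) = G

Z(ℤ_47) = ℤ_47


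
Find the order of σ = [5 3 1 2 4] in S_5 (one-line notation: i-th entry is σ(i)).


Cycle decomposition: (1 5 4 2 3)
Cycle lengths: 5
Order = lcm(5) = 5

ord(σ) = 5


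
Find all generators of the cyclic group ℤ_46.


g generates ℤ_n iff gcd(g,n) = 1
Prime factors of 46: 2, 23
Generators are g ∈ {1,...,45} not divisible by any of these primes.
Generators: {1, 3, 5, 7, 9, 11, 13, 15, 17, 19, 21, 25, 27, 29, 31, 33, 35, 37, 39, 41, 43, 45}
Number of generators = φ(46) = 22

Generators of ℤ_46 = {1, 3, 5, 7, 9, 11, 13, 15, 17, 19, 21, 25, 27, 29, 31, 33, 35, 37, 39, 41, 43, 45}


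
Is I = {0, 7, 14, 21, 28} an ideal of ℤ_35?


Check ideal conditions for I = {0, 7, 14, 21, 28} in ℤ_35:
(1) I is an additive subgroup? Yes
(2) For r ∈ ℤ_35 and a ∈ I: r·a ∈ I? Yes

Yes, I is an ideal of ℤ_35


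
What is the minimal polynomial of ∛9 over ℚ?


∛9 satisfies x³ - 9 = 0, irreducible over ℚ (no rational root; 9 is not a perfect cube)

Minimal polynomial: x³ - 9


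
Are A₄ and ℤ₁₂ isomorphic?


Comparing A₄ and ℤ₁₂:
A₄ is non-abelian, ℤ₁₂ is abelian

No, A₄ ≇ ℤ₁₂


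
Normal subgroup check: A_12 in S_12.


H = A_12 in S_12
A_12 has index 2 in S_12, and every subgroup of index 2 is normal

Yes, normal subgroup


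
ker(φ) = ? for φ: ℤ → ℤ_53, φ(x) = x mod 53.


Kernel = preimage of identity
ker(φ) = {x ∈ ℤ : x ≡ 0 (mod 53)} = 53ℤ = {0, ±53, ±106, ...}

ker(φ) = 53ℤ


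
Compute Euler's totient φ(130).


Factor n: 130 = 2 × 5 × 13
φ(n) = n · ∏(1 - 1/p) over distinct primes p | n
φ(130) = 130 · (1 - 1/2) · (1 - 1/5) · (1 - 1/13) = 48

φ(130) = 48


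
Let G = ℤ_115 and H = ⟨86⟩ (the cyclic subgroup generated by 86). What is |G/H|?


|⟨86⟩| = n / gcd(86, 115) = 115 / 1 = 115
H is normal (ℤ_115 is abelian).
|G/H| = |G| / |H| = 115 / 115 = 1

|G/H| = 1


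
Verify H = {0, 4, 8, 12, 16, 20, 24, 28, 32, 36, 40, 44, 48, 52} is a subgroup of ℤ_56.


Subgroup test for H = {0, 4, 8, 12, 16, 20, 24, 28, 32, 36, 40, 44, 48, 52} in (ℤ_56, +):
(1) 0 ∈ H? Yes
(2) Closure: for all a,b ∈ H, (a+b) mod 56 ∈ H? Yes
(3) Inverses: for all a ∈ H, -a mod 56 ∈ H? Yes

Yes, H is a subgroup of ℤ_56


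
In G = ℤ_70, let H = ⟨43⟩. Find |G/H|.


|⟨43⟩| = n / gcd(43, 70) = 70 / 1 = 70
H is normal (ℤ_70 is abelian).
|G/H| = |G| / |H| = 70 / 70 = 1

|G/H| = 1


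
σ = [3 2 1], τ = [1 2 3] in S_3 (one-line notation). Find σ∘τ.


σ∘τ: apply τ first, then σ
1 →τ 1 →σ 3
2 →τ 2 →σ 2
3 →τ 3 →σ 1

σ∘τ = [3 2 1]


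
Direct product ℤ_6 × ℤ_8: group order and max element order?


|ℤ_6 × ℤ_8| = 6 × 8 = 48
Max element order = lcm(6,8) = 24
Cyclic? No (gcd=2)

|ℤ_6×ℤ_8| = 48, max element order = 24


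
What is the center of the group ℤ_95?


Z(G) = {g ∈ G | gx = xg for all x ∈ G}
ℤ_95 is abelian, so Z(G) = G

Z(ℤ_95) = ℤ_95


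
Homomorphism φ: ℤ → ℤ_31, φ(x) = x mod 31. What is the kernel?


Kernel = preimage of identity
ker(φ) = {x ∈ ℤ : x ≡ 0 (mod 31)} = 31ℤ = {0, ±31, ±62, ...}

ker(φ) = 31ℤ


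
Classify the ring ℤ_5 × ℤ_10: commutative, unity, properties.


Direct product ring; commutative with unity (1,1); but (1,0)·(0,1) = (0,0) gives zero divisors, so not an integral domain
Commutative: Yes
Integral domain: No
Has unity: Yes

ℤ_5 × ℤ_10: Commutative=Yes, Unity=Yes


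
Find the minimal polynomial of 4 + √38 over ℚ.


Let α = 4 + √38. Then α - 4 = √38, so (α - 4)² = 38, giving α² - 8α - 22 = 0. Degree 2 and α ∉ ℚ, so this is the minimal polynomial.

Minimal polynomial: x² - 8x - 22


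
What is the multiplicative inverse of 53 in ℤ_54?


Use the extended Euclidean algorithm to write 1 = 53·s + 54·t; then s mod 54 is the inverse.
Euclidean algorithm:
  53 = 0·54 + 53
  54 = 1·53 + 1
  53 = 53·1 + 0
gcd(53,54) = 1
Back-substitution gives: 53·(-1) + 54·(1) = 1
So 53⁻¹ ≡ -1 ≡ 53 (mod 54)
Check: 53 × 53 = 2809 ≡ 1 (mod 54) ✓

53⁻¹ ≡ 53 (mod 54)


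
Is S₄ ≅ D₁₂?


Comparing S₄ and D₁₂:
S₄ has trivial center; D₁₂ has center {e, r⁶}

No, S₄ ≇ D₁₂


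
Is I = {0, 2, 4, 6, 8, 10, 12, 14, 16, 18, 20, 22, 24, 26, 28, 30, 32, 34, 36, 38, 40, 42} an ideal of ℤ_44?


Check ideal conditions for I = {0, 2, 4, 6, 8, 10, 12, 14, 16, 18, 20, 22, 24, 26, 28, 30, 32, 34, 36, 38, 40, 42} in ℤ_44:
(1) I is an additive subgroup? Yes
(2) For r ∈ ℤ_44 and a ∈ I: r·a ∈ I? Yes

Yes, I is an ideal of ℤ_44


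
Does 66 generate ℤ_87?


g generates ℤ_n iff gcd(g, n) = 1
gcd(66, 87) = 3
Since gcd = 3 ≠ 1, ⟨66⟩ has order 29 < 87, so 66 is not a generator.

No, 66 does not generate ℤ_87


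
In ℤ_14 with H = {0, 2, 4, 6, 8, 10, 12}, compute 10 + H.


10 + H = {10 + h (mod 14) : h ∈ H}
10+0=10, 10+2=12, 10+4=0, 10+6=2, 10+8=4, 10+10=6, 10+12=8
10 + H = {0, 2, 4, 6, 8, 10, 12} = 0 + H

10 + H = {0, 2, 4, 6, 8, 10, 12}


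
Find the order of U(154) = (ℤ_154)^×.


U(n) is the group of units mod n; |U(n)| = φ(n)
|U(154)| = φ(154) = 60

|U(154) = (ℤ_154)^×| = 60


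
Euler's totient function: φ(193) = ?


Factor n: 193 = 193
φ(n) = n · ∏(1 - 1/p) over distinct primes p | n
φ(193) = 193 · (1 - 1/193) = 192

φ(193) = 192


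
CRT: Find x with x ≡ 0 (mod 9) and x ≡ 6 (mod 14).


m₁ = 9, m₂ = 14, gcd = 1, so CRT applies. M = m₁·m₂ = 126
Let M₁ = M/m₁ = 14, M₂ = M/m₂ = 9
Find y₁ ≡ M₁⁻¹ (mod m₁): 14⁻¹ ≡ 2 (mod 9)
Find y₂ ≡ M₂⁻¹ (mod m₂): 9⁻¹ ≡ 11 (mod 14)
x = a₁·M₁·y₁ + a₂·M₂·y₂ = 0·14·2 + 6·9·11 = 594
Reduce mod 126: x ≡ 90
Check: 90 mod 9 = 0 ✓, 90 mod 14 = 6 ✓

x ≡ 90 (mod 126)


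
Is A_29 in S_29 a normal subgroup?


H = A_29 in S_29
A_29 has index 2 in S_29, and every subgroup of index 2 is normal

Yes, normal subgroup


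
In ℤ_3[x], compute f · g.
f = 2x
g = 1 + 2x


Expand and collect like terms; reduce coefficients mod 3:
x^0: 0·1 = 0 ≡ 0 (mod 3)
x^1: 0·2 + 2·1 = 2 ≡ 2 (mod 3)
x^2: 2·2 = 4 ≡ 1 (mod 3)
Result: 2x + x^2

f · g = 2x + x^2


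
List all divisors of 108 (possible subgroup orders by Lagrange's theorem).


Lagrange's theorem: |H| divides |G|
|G| = 108
Divisors of 108: 1, 2, 3, 4, 6, 9, 12, 18, 27, 36, 54, 108

Possible subgroup orders: {1, 2, 3, 4, 6, 9, 12, 18, 27, 36, 54, 108}


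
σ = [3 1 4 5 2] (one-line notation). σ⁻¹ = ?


To find σ⁻¹, swap domain and range:
σ(1) = 3 → σ⁻¹(3) = 1
σ(2) = 1 → σ⁻¹(1) = 2
σ(3) = 4 → σ⁻¹(4) = 3
σ(4) = 5 → σ⁻¹(5) = 4
σ(5) = 2 → σ⁻¹(2) = 5

σ⁻¹ = [2 5 1 3 4]


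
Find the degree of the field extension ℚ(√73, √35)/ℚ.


[ℚ(√73,√35):ℚ] = [ℚ(√73,√35):ℚ(√73)]·[ℚ(√73):ℚ] = 2·2 = 4

[ℚ(√73, √35)/ℚ] = 4


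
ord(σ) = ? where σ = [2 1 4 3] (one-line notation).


Cycle decomposition: (1 2) (3 4)
Cycle lengths: 2, 2
Order = lcm(2, 2) = 2

ord(σ) = 2


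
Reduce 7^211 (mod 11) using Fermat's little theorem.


Fermat's little theorem: if p is prime and gcd(a,p)=1, then a^(p-1) ≡ 1 (mod p)
p = 11 is prime, gcd(7,11) = 1
Reduce exponent: 211 mod 10 = 1
So 7^211 ≡ 7^1 (mod 11)
7^1 mod 11 = 7

7^211 ≡ 7 (mod 11)


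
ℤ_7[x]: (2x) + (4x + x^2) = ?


Add coefficients mod 7:
x^0: 0 + 0 = 0 (mod 7)
x^1: 2 + 4 = 6 (mod 7)
x^2: 0 + 1 = 1 (mod 7)
Result: 6x + x^2

f + g = 6x + x^2


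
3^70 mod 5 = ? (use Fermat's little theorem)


Fermat's little theorem: if p is prime and gcd(a,p)=1, then a^(p-1) ≡ 1 (mod p)
p = 5 is prime, gcd(3,5) = 1
Reduce exponent: 70 mod 4 = 2
So 3^70 ≡ 3^2 (mod 5)
3^2 mod 5 = 4

3^70 ≡ 4 (mod 5)


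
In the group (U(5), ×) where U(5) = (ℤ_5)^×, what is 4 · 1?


Operation: multiplication mod 5
4 · 1 = (a × b) mod 5 with a = 4, b = 1

4 · 1 = 4


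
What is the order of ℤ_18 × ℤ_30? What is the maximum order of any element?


|ℤ_18 × ℤ_30| = 18 × 30 = 540
Max element order = lcm(18,30) = 90
Cyclic? No (gcd=6)

|ℤ_18×ℤ_30| = 540, max element order = 90


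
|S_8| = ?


|S_n| = n! (number of permutations of n symbols)
|S_8| = 8! = 40320

|S_8| = 40320


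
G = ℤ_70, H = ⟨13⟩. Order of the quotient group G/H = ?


|⟨13⟩| = n / gcd(13, 70) = 70 / 1 = 70
H is normal (ℤ_70 is abelian).
|G/H| = |G| / |H| = 70 / 70 = 1

|G/H| = 1


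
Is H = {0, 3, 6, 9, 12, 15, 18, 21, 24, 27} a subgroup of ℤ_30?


Subgroup test for H = {0, 3, 6, 9, 12, 15, 18, 21, 24, 27} in (ℤ_30, +):
(1) 0 ∈ H? Yes
(2) Closure: for all a,b ∈ H, (a+b) mod 30 ∈ H? Yes
(3) Inverses: for all a ∈ H, -a mod 30 ∈ H? Yes

Yes, H is a subgroup of ℤ_30


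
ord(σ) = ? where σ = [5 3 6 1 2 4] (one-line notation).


Cycle decomposition: (1 5 2 3 6 4)
Cycle lengths: 6
Order = lcm(6) = 6

ord(σ) = 6


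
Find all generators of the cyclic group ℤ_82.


g generates ℤ_n iff gcd(g,n) = 1
Prime factors of 82: 2, 41
Generators are g ∈ {1,...,81} not divisible by any of these primes.
Generators: {1, 3, 5, 7, 9, 11, 13, 15, 17, 19, 21, 23, 25, 27, 29, 31, 33, 35, 37, 39, 43, 45, 47, 49, 51, 53, 55, 57, 59, 61, 63, 65, 67, 69, 71, 73, 75, 77, 79, 81}
Number of generators = φ(82) = 40

Generators of ℤ_82 = {1, 3, 5, 7, 9, 11, 13, 15, 17, 19, 21, 23, 25, 27, 29, 31, 33, 35, 37, 39, 43, 45, 47, 49, 51, 53, 55, 57, 59, 61, 63, 65, 67, 69, 71, 73, 75, 77, 79, 81}


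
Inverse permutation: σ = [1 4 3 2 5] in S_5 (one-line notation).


To find σ⁻¹, swap domain and range:
σ(1) = 1 → σ⁻¹(1) = 1
σ(2) = 4 → σ⁻¹(4) = 2
σ(3) = 3 → σ⁻¹(3) = 3
σ(4) = 2 → σ⁻¹(2) = 4
σ(5) = 5 → σ⁻¹(5) = 5

σ⁻¹ = [1 4 3 2 5]


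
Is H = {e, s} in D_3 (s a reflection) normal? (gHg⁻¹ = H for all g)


H = {e, s} in D_3 (s a reflection)
r·s·r⁻¹ = sr⁻² ≠ s for n ≥ 3, so {e, s} is not closed under conjugation

No, not a normal subgroup


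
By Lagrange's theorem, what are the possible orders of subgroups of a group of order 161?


Lagrange's theorem: |H| divides |G|
|G| = 161
Divisors of 161: 1, 7, 23, 161

Possible subgroup orders: {1, 7, 23, 161}


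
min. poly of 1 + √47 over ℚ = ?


Let α = 1 + √47. Then α - 1 = √47, so (α - 1)² = 47, giving α² - 2α - 46 = 0. Degree 2 and α ∉ ℚ, so this is the minimal polynomial.

Minimal polynomial: x² - 2x - 46


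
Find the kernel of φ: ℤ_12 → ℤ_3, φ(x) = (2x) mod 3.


Kernel = preimage of identity
ker(φ) = {x ∈ ℤ_12 : 2x ≡ 0 (mod 3)}. Since 3 | 12, φ is well-defined. The kernel is the cyclic subgroup ⟨3⟩ of ℤ_12 (order 4), i.e. {0, 3, 6, 9}

ker(φ) = {0, 3, 6, 9}


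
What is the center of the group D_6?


Z(G) = {g ∈ G | gx = xg for all x ∈ G}
For even n, Z(D_n) = {e, r^(n/2)}: the 180° rotation r^3 commutes with every reflection and rotation

Z(D_6) = {e, r^3}


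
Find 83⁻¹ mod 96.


Use the extended Euclidean algorithm to write 1 = 83·s + 96·t; then s mod 96 is the inverse.
Euclidean algorithm:
  83 = 0·96 + 83
  96 = 1·83 + 13
  83 = 6·13 + 5
  13 = 2·5 + 3
  5 = 1·3 + 2
  3 = 1·2 + 1
  2 = 2·1 + 0
gcd(83,96) = 1
Back-substitution gives: 83·(-37) + 96·(32) = 1
So 83⁻¹ ≡ -37 ≡ 59 (mod 96)
Check: 83 × 59 = 4897 ≡ 1 (mod 96) ✓

83⁻¹ ≡ 59 (mod 96)


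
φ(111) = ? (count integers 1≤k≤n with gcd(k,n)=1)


Factor n: 111 = 3 × 37
φ(n) = n · ∏(1 - 1/p) over distinct primes p | n
φ(111) = 111 · (1 - 1/3) · (1 - 1/37) = 72

φ(111) = 72


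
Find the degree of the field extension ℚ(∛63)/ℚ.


∛63 has minimal polynomial x³ - 63 (irreducible over ℚ since 63 is not a perfect cube)

[ℚ(∛63)/ℚ] = 3


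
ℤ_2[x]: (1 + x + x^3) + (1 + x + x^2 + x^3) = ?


Add coefficients mod 2:
x^0: 1 + 1 = 0 (mod 2)
x^1: 1 + 1 = 0 (mod 2)
x^2: 0 + 1 = 1 (mod 2)
x^3: 1 + 1 = 0 (mod 2)
Result: x^2

f + g = x^2


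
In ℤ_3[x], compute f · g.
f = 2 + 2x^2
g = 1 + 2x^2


Expand and collect like terms; reduce coefficients mod 3:
x^0: 2·1 = 2 ≡ 2 (mod 3)
x^1: 2·0 + 0·1 = 0 ≡ 0 (mod 3)
x^2: 2·2 + 0·0 + 2·1 = 6 ≡ 0 (mod 3)
x^3: 0·2 + 2·0 = 0 ≡ 0 (mod 3)
x^4: 2·2 = 4 ≡ 1 (mod 3)
Result: 2 + x^4

f · g = 2 + x^4


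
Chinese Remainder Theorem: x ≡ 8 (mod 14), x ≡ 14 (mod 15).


m₁ = 14, m₂ = 15, gcd = 1, so CRT applies. M = m₁·m₂ = 210
Let M₁ = M/m₁ = 15, M₂ = M/m₂ = 14
Find y₁ ≡ M₁⁻¹ (mod m₁): 15⁻¹ ≡ 1 (mod 14)
Find y₂ ≡ M₂⁻¹ (mod m₂): 14⁻¹ ≡ 14 (mod 15)
x = a₁·M₁·y₁ + a₂·M₂·y₂ = 8·15·1 + 14·14·14 = 2864
Reduce mod 210: x ≡ 134
Check: 134 mod 14 = 8 ✓, 134 mod 15 = 14 ✓

x ≡ 134 (mod 210)


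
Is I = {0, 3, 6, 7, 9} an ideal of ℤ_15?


Check ideal conditions for I = {0, 3, 6, 7, 9} in ℤ_15:
(1) I is an additive subgroup? No
(2) For r ∈ ℤ_15 and a ∈ I: r·a ∈ I? No  [counterexample: r=2, a=6, r·a mod 15 = 12 ∉ I]

No, I is not an ideal of ℤ_15


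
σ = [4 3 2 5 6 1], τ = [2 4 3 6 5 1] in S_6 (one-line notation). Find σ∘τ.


σ∘τ: apply τ first, then σ
1 →τ 2 →σ 3
2 →τ 4 →σ 5
3 →τ 3 →σ 2
4 →τ 6 →σ 1
5 →τ 5 →σ 6
6 →τ 1 →σ 4

σ∘τ = [3 5 2 1 6 4]


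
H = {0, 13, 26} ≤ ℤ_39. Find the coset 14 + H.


14 + H = {14 + h (mod 39) : h ∈ H}
14+0=14, 14+13=27, 14+26=1
14 + H = {1, 14, 27} = 1 + H

14 + H = {1, 14, 27}


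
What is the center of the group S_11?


Z(G) = {g ∈ G | gx = xg for all x ∈ G}
S_n is non-abelian for n ≥ 3; Z(S_11) is trivial

Z(S_11) = {e}


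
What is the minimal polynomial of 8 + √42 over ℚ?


Let α = 8 + √42. Then α - 8 = √42, so (α - 8)² = 42, giving α² - 16α + 22 = 0. Degree 2 and α ∉ ℚ, so this is the minimal polynomial.

Minimal polynomial: x² - 16x + 22


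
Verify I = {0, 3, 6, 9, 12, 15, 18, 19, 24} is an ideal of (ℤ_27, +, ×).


Check ideal conditions for I = {0, 3, 6, 9, 12, 15, 18, 19, 24} in ℤ_27:
(1) I is an additive subgroup? No
(2) For r ∈ ℤ_27 and a ∈ I: r·a ∈ I? No  [counterexample: r=2, a=19, r·a mod 27 = 11 ∉ I]

No, I is not an ideal of ℤ_27


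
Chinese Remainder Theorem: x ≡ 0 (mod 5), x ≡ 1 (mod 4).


m₁ = 5, m₂ = 4, gcd = 1, so CRT applies. M = m₁·m₂ = 20
Let M₁ = M/m₁ = 4, M₂ = M/m₂ = 5
Find y₁ ≡ M₁⁻¹ (mod m₁): 4⁻¹ ≡ 4 (mod 5)
Find y₂ ≡ M₂⁻¹ (mod m₂): 5⁻¹ ≡ 1 (mod 4)
x = a₁·M₁·y₁ + a₂·M₂·y₂ = 0·4·4 + 1·5·1 = 5
Reduce mod 20: x ≡ 5
Check: 5 mod 5 = 0 ✓, 5 mod 4 = 1 ✓

x ≡ 5 (mod 20)


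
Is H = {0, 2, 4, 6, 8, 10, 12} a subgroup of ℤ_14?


Subgroup test for H = {0, 2, 4, 6, 8, 10, 12} in (ℤ_14, +):
(1) 0 ∈ H? Yes
(2) Closure: for all a,b ∈ H, (a+b) mod 14 ∈ H? Yes
(3) Inverses: for all a ∈ H, -a mod 14 ∈ H? Yes

Yes, H is a subgroup of ℤ_14


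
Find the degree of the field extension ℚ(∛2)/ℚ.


∛2 has minimal polynomial x³ - 2 (irreducible over ℚ since 2 is not a perfect cube)

[ℚ(∛2)/ℚ] = 3


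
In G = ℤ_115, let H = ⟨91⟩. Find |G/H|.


|⟨91⟩| = n / gcd(91, 115) = 115 / 1 = 115
H is normal (ℤ_115 is abelian).
|G/H| = |G| / |H| = 115 / 115 = 1

|G/H| = 1


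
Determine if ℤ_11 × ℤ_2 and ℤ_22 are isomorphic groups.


Comparing ℤ_11 × ℤ_2 and ℤ_22:
gcd(11,2) = 1, so ℤ_11 × ℤ_2 ≅ ℤ_22 (CRT)

Yes, ℤ_11 × ℤ_2 ≅ ℤ_22


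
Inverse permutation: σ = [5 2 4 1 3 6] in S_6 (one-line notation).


To find σ⁻¹, swap domain and range:
σ(1) = 5 → σ⁻¹(5) = 1
σ(2) = 2 → σ⁻¹(2) = 2
σ(3) = 4 → σ⁻¹(4) = 3
σ(4) = 1 → σ⁻¹(1) = 4
σ(5) = 3 → σ⁻¹(3) = 5
σ(6) = 6 → σ⁻¹(6) = 6

σ⁻¹ = [4 2 5 3 1 6]


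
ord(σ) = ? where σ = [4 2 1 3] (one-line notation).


Cycle decomposition: (1 4 3)
Cycle lengths: 3
Order = lcm(3) = 3

ord(σ) = 3


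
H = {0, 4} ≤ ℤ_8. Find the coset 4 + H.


4 + H = {4 + h (mod 8) : h ∈ H}
4+0=4, 4+4=0
4 + H = {0, 4} = 0 + H

4 + H = {0, 4}


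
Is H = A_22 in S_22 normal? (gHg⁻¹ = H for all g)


H = A_22 in S_22
A_22 has index 2 in S_22, and every subgroup of index 2 is normal

Yes, normal subgroup
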